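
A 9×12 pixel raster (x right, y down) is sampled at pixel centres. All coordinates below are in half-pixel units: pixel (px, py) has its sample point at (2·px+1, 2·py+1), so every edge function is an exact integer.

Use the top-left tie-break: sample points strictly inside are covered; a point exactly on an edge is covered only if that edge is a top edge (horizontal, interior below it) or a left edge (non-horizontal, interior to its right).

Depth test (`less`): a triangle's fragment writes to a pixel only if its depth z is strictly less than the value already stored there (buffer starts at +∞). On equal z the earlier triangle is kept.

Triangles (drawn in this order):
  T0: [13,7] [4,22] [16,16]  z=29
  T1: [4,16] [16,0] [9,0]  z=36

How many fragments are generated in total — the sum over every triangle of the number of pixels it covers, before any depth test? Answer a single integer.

T0:
  2·area = 126  (B↔C swapped to make it positive)
  edge (13, 7)→(16, 16): d=(3,9) right/bottom  bias=-1
  edge (16, 16)→(4, 22): d=(-12,6) right/bottom  bias=-1
  edge (4, 22)→(13, 7): d=(9,-15) top-left  bias=+0
    (5,0)@(11, 1): e=[0,210,-84] → .  [on edge]
    (6,3)@(13, 7): e=[0,126,0] → .  [on edge]
    (6,4)@(13, 9): e=[6,102,18] → X
    (7,4)@(15, 9): e=[-12,90,48] → .
    (5,5)@(11, 11): e=[30,90,6] → X
    (7,5)@(15, 11): e=[-6,66,66] → .
    (5,6)@(11, 13): e=[36,66,24] → X
    (7,6)@(15, 13): e=[0,42,84] → .  [on edge]
    (4,7)@(9, 15): e=[60,54,12] → X
    (7,7)@(15, 15): e=[6,18,102] → X
    (8,7)@(17, 15): e=[-12,6,132] → .
    (3,8)@(7, 17): e=[84,42,0] → X  [on edge]
    (8,9)@(17, 19): e=[0,-42,168] → .  [on edge]
  covered (16 px):
    . . . . . . . . .
    . . . . . . . . .
    . . . . . . . . .
    . . . . . . . . .
    . . . . . . X . .
    . . . . . X X . .
    . . . . . X X . .
    . . . . X X X X .
    . . . X X X X . .
    . . . X X . . . .
    . . X . . . . . .
    . . . . . . . . .
T1:
  2·area = 112  (B↔C swapped to make it positive)
  edge (4, 16)→(9, 0): d=(5,-16) top-left  bias=+0
  edge (9, 0)→(16, 0): d=(7,0) top-left  bias=+0
  edge (16, 0)→(4, 16): d=(-12,16) right/bottom  bias=-1
    (4,0)@(9, 1): e=[5,7,100] → X
    (5,0)@(11, 1): e=[37,7,68] → X
    (6,0)@(13, 1): e=[69,7,36] → X
    (7,0)@(15, 1): e=[101,7,4] → X
    (8,0)@(17, 1): e=[133,7,-28] → .
    (4,1)@(9, 3): e=[15,21,76] → X
    (7,1)@(15, 3): e=[111,21,-20] → .
    (4,2)@(9, 5): e=[25,35,52] → X
    (6,2)@(13, 5): e=[89,35,-12] → .
    (3,3)@(7, 7): e=[3,49,60] → X
    (5,3)@(11, 7): e=[67,49,-4] → .
    (3,4)@(7, 9): e=[13,63,36] → X
  covered (15 px):
    . . . . X X X X .
    . . . . X X X . .
    . . . . X X . . .
    . . . X X . . . .
    . . . X X . . . .
    . . . X . . . . .
    . . X . . . . . .
    . . . . . . . . .
    . . . . . . . . .
    . . . . . . . . .
    . . . . . . . . .
    . . . . . . . . .

Answer: 31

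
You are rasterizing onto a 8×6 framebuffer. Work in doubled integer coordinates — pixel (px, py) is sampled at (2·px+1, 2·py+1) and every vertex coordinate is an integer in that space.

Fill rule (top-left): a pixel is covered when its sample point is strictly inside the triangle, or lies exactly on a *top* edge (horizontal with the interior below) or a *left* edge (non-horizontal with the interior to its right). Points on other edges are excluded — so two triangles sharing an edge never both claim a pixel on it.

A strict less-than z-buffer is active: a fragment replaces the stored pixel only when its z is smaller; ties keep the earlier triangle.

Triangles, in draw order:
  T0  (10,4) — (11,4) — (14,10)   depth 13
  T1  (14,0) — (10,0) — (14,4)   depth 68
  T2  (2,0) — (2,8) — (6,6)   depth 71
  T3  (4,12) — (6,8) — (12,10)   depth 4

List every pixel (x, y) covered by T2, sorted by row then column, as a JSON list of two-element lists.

T0:
  2·area = 6
  edge (10, 4)→(11, 4): d=(1,0) top-left  bias=+0
  edge (11, 4)→(14, 10): d=(3,6) right/bottom  bias=-1
  edge (14, 10)→(10, 4): d=(-4,-6) top-left  bias=+0
    (5,2)@(11, 5): e=[1,3,2] → #
    (6,2)@(13, 5): e=[1,-9,14] → ·
    (5,3)@(11, 7): e=[3,9,-6] → ·
  covered (1 px):
    · · · · · · · ·
    · · · · · · · ·
    · · · · · # · ·
    · · · · · · · ·
    · · · · · · · ·
    · · · · · · · ·
T1:
  2·area = 16  (B↔C swapped to make it positive)
  edge (14, 0)→(14, 4): d=(0,4) right/bottom  bias=-1
  edge (14, 4)→(10, 0): d=(-4,-4) top-left  bias=+0
  edge (10, 0)→(14, 0): d=(4,0) top-left  bias=+0
    (5,0)@(11, 1): e=[12,0,4] → #  [on edge]
    (6,0)@(13, 1): e=[4,8,4] → #
    (7,0)@(15, 1): e=[-4,16,4] → ·
    (5,1)@(11, 3): e=[12,-8,12] → ·
    (6,1)@(13, 3): e=[4,0,12] → #  [on edge]
    (7,1)@(15, 3): e=[-4,8,12] → ·
    (6,2)@(13, 5): e=[4,-8,20] → ·
    (7,2)@(15, 5): e=[-4,0,20] → ·  [on edge]
  covered (3 px):
    · · · · · # # ·
    · · · · · · # ·
    · · · · · · · ·
    · · · · · · · ·
    · · · · · · · ·
    · · · · · · · ·
T2:
  2·area = 32  (B↔C swapped to make it positive)
  edge (2, 0)→(6, 6): d=(4,6) right/bottom  bias=-1
  edge (6, 6)→(2, 8): d=(-4,2) right/bottom  bias=-1
  edge (2, 8)→(2, 0): d=(0,-8) top-left  bias=+0
    (1,1)@(3, 3): e=[6,18,8] → #
    (2,1)@(5, 3): e=[-6,14,24] → ·
    (1,2)@(3, 5): e=[14,10,8] → #
    (2,2)@(5, 5): e=[2,6,24] → #
    (3,2)@(7, 5): e=[-10,2,40] → ·
    (1,3)@(3, 7): e=[22,2,8] → #
    (2,3)@(5, 7): e=[10,-2,24] → ·
    (1,4)@(3, 9): e=[30,-6,8] → ·
  covered (4 px):
    · · · · · · · ·
    · # · · · · · ·
    · # # · · · · ·
    · # · · · · · ·
    · · · · · · · ·
    · · · · · · · ·
T3:
  2·area = 28
  edge (4, 12)→(6, 8): d=(2,-4) top-left  bias=+0
  edge (6, 8)→(12, 10): d=(6,2) right/bottom  bias=-1
  edge (12, 10)→(4, 12): d=(-8,2) right/bottom  bias=-1
    (1,3)@(3, 7): e=[-14,0,42] → ·  [on edge]
    (3,4)@(7, 9): e=[6,4,18] → #
    (4,4)@(9, 9): e=[14,0,14] → ·  [on edge]
    (2,5)@(5, 11): e=[2,20,6] → #
    (4,5)@(9, 11): e=[18,12,-2] → ·
    (7,5)@(15, 11): e=[42,0,-14] → ·  [on edge]
  covered (3 px):
    · · · · · · · ·
    · · · · · · · ·
    · · · · · · · ·
    · · · · · · · ·
    · · · # · · · ·
    · · # # · · · ·

Result: [[1,1],[1,2],[2,2],[1,3]]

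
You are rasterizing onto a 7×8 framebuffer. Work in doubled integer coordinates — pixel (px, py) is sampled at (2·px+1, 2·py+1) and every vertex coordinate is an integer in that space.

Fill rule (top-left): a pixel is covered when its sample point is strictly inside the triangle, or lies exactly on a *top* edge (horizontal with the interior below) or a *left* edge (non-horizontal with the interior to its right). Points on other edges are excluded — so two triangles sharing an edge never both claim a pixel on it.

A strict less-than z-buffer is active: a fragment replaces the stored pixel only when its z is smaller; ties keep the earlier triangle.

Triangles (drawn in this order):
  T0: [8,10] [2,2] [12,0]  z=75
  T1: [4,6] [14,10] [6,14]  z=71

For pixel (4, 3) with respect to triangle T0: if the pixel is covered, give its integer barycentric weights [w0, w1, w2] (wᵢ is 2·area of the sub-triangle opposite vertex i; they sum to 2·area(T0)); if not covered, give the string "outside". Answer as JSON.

T0:
  2·area = 92
  edge (8, 10)→(2, 2): d=(-6,-8) top-left  bias=+0
  edge (2, 2)→(12, 0): d=(10,-2) top-left  bias=+0
  edge (12, 0)→(8, 10): d=(-4,10) right/bottom  bias=-1
    (3,0)@(7, 1): e=[46,0,46] → X  [on edge]
    (4,0)@(9, 1): e=[62,4,26] → X
    (5,0)@(11, 1): e=[78,8,6] → X
    (6,0)@(13, 1): e=[94,12,-14] → .
    (1,1)@(3, 3): e=[2,12,78] → X
    (2,1)@(5, 3): e=[18,16,58] → X
    (5,1)@(11, 3): e=[66,28,-2] → .
    (1,2)@(3, 5): e=[-10,32,70] → .
    (2,2)@(5, 5): e=[6,36,50] → X
    (5,2)@(11, 5): e=[54,48,-10] → .
    (2,3)@(5, 7): e=[-6,56,42] → .
    (3,3)@(7, 7): e=[10,60,22] → X
  covered (12 px):
    . . . X X X .
    . X X X X . .
    . . X X X . .
    . . . X X . .
    . . . . . . .
    . . . . . . .
    . . . . . . .
    . . . . . . .
T1:
  2·area = 72
  edge (4, 6)→(14, 10): d=(10,4) right/bottom  bias=-1
  edge (14, 10)→(6, 14): d=(-8,4) right/bottom  bias=-1
  edge (6, 14)→(4, 6): d=(-2,-8) top-left  bias=+0
    (2,3)@(5, 7): e=[6,60,6] → X
    (3,3)@(7, 7): e=[-2,52,22] → .
    (2,4)@(5, 9): e=[26,44,2] → X
    (3,4)@(7, 9): e=[18,36,18] → X
    (4,4)@(9, 9): e=[10,28,34] → X
    (5,4)@(11, 9): e=[2,20,50] → X
    (6,4)@(13, 9): e=[-6,12,66] → .
    (2,5)@(5, 11): e=[46,28,-2] → .
    (3,5)@(7, 11): e=[38,20,14] → X
    (6,5)@(13, 11): e=[14,-4,62] → .
    (3,6)@(7, 13): e=[58,4,10] → X
    (4,6)@(9, 13): e=[50,-4,26] → .
  covered (9 px):
    . . . . . . .
    . . . . . . .
    . . . . . . .
    . . X . . . .
    . . X X X X .
    . . . X X X .
    . . . X . . .
    . . . . . . .

Final: [64,2,26]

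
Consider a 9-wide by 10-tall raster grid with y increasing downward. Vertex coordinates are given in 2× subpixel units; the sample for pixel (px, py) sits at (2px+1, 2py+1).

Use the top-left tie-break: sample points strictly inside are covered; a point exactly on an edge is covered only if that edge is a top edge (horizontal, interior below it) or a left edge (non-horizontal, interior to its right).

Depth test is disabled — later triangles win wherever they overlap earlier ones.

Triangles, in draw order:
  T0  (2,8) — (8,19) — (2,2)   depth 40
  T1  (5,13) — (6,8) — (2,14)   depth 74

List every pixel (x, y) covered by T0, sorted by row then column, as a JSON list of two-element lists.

T0:
  2·area = 36  (B↔C swapped to make it positive)
  edge (2, 8)→(2, 2): d=(0,-6) top-left  bias=+0
  edge (2, 2)→(8, 19): d=(6,17) right/bottom  bias=-1
  edge (8, 19)→(2, 8): d=(-6,-11) top-left  bias=+0
    (1,2)@(3, 5): e=[6,1,29] → █
    (2,2)@(5, 5): e=[18,-33,51] → ·
    (1,3)@(3, 7): e=[6,13,17] → █
    (2,3)@(5, 7): e=[18,-21,39] → ·
    (1,4)@(3, 9): e=[6,25,5] → █
    (2,4)@(5, 9): e=[18,-9,27] → ·
    (1,5)@(3, 11): e=[6,37,-7] → ·
    (2,5)@(5, 11): e=[18,3,15] → █
    (3,5)@(7, 11): e=[30,-31,37] → ·
    (2,6)@(5, 13): e=[18,15,3] → █
    (3,6)@(7, 13): e=[30,-19,25] → ·
    (2,7)@(5, 15): e=[18,27,-9] → ·
  covered (6 px):
    · · · · · · · · ·
    · · · · · · · · ·
    · █ · · · · · · ·
    · █ · · · · · · ·
    · █ · · · · · · ·
    · · █ · · · · · ·
    · · █ · · · · · ·
    · · · · · · · · ·
    · · · █ · · · · ·
    · · · · · · · · ·
T1:
  2·area = 14  (B↔C swapped to make it positive)
  edge (5, 13)→(2, 14): d=(-3,1) right/bottom  bias=-1
  edge (2, 14)→(6, 8): d=(4,-6) top-left  bias=+0
  edge (6, 8)→(5, 13): d=(-1,5) right/bottom  bias=-1
    (3,1)@(7, 3): e=[28,-14,0] → ·  [on edge]
    (8,4)@(17, 9): e=[0,70,-56] → ·  [on edge]
    (2,5)@(5, 11): e=[6,6,2] → █
    (3,5)@(7, 11): e=[4,18,-8] → ·
    (5,5)@(11, 11): e=[0,42,-28] → ·  [on edge]
    (1,6)@(3, 13): e=[2,2,10] → █
    (2,6)@(5, 13): e=[0,14,0] → ·  [on edge]
    (1,7)@(3, 15): e=[-4,10,8] → ·
  covered (2 px):
    · · · · · · · · ·
    · · · · · · · · ·
    · · · · · · · · ·
    · · · · · · · · ·
    · · · · · · · · ·
    · · █ · · · · · ·
    · █ · · · · · · ·
    · · · · · · · · ·
    · · · · · · · · ·
    · · · · · · · · ·

Answer: [[1,2],[1,3],[1,4],[2,5],[2,6],[3,8]]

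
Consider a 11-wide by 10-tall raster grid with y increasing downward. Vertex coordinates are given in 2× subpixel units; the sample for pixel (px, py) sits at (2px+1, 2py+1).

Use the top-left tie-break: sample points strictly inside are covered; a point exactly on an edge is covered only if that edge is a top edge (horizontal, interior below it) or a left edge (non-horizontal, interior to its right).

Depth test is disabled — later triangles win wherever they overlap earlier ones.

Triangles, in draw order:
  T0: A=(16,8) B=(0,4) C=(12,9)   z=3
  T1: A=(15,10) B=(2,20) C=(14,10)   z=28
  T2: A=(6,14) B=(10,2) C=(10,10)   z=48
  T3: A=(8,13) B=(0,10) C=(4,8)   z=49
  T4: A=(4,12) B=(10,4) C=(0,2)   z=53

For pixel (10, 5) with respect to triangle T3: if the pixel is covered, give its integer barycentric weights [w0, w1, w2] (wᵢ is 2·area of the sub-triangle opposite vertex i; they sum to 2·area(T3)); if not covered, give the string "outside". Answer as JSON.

T0:
  2·area = 32  (B↔C swapped to make it positive)
  edge (16, 8)→(12, 9): d=(-4,1) right/bottom  bias=-1
  edge (12, 9)→(0, 4): d=(-12,-5) top-left  bias=+0
  edge (0, 4)→(16, 8): d=(16,4) right/bottom  bias=-1
    (1,2)@(3, 5): e=[25,3,4] → #
    (2,2)@(5, 5): e=[23,13,-4] → ·
    (1,3)@(3, 7): e=[17,-21,36] → ·
    (4,3)@(9, 7): e=[11,9,12] → #
    (5,3)@(11, 7): e=[9,19,4] → #
    (6,3)@(13, 7): e=[7,29,-4] → ·
    (4,4)@(9, 9): e=[3,-15,44] → ·
    (5,4)@(11, 9): e=[1,-5,36] → ·
  covered (3 px):
    · · · · · · · · · · ·
    · · · · · · · · · · ·
    · # · · · · · · · · ·
    · · · · # # · · · · ·
    · · · · · · · · · · ·
    · · · · · · · · · · ·
    · · · · · · · · · · ·
    · · · · · · · · · · ·
    · · · · · · · · · · ·
    · · · · · · · · · · ·
T1:
  2·area = 10
  edge (15, 10)→(2, 20): d=(-13,10) right/bottom  bias=-1
  edge (2, 20)→(14, 10): d=(12,-10) top-left  bias=+0
  edge (14, 10)→(15, 10): d=(1,0) top-left  bias=+0
    (6,5)@(13, 11): e=[7,2,1] → #
    (7,5)@(15, 11): e=[-13,22,1] → ·
    (5,6)@(11, 13): e=[1,6,3] → #
    (6,6)@(13, 13): e=[-19,26,3] → ·
    (5,7)@(11, 15): e=[-25,30,5] → ·
  covered (2 px):
    · · · · · · · · · · ·
    · · · · · · · · · · ·
    · · · · · · · · · · ·
    · · · · · · · · · · ·
    · · · · · · · · · · ·
    · · · · · · # · · · ·
    · · · · · # · · · · ·
    · · · · · · · · · · ·
    · · · · · · · · · · ·
    · · · · · · · · · · ·
T2:
  2·area = 32
  edge (6, 14)→(10, 2): d=(4,-12) top-left  bias=+0
  edge (10, 2)→(10, 10): d=(0,8) right/bottom  bias=-1
  edge (10, 10)→(6, 14): d=(-4,4) right/bottom  bias=-1
    (9,0)@(19, 1): e=[104,-72,0] → ·  [on edge]
    (8,1)@(17, 3): e=[88,-56,0] → ·  [on edge]
    (4,2)@(9, 5): e=[0,8,24] → #  [on edge]
    (5,2)@(11, 5): e=[24,-8,16] → ·
    (7,2)@(15, 5): e=[72,-40,0] → ·  [on edge]
    (4,3)@(9, 7): e=[8,8,16] → #
    (5,3)@(11, 7): e=[32,-8,8] → ·
    (6,3)@(13, 7): e=[56,-24,0] → ·  [on edge]
    (4,4)@(9, 9): e=[16,8,8] → #
    (5,4)@(11, 9): e=[40,-8,0] → ·  [on edge]
    (3,5)@(7, 11): e=[0,24,8] → #  [on edge]
    (4,5)@(9, 11): e=[24,8,0] → ·  [on edge]
    (3,6)@(7, 13): e=[8,24,0] → ·  [on edge]
    (2,7)@(5, 15): e=[-8,40,0] → ·  [on edge]
    (1,8)@(3, 17): e=[-24,56,0] → ·  [on edge]
    (2,8)@(5, 17): e=[0,40,-8] → ·  [on edge]
    (0,9)@(1, 19): e=[-40,72,0] → ·  [on edge]
  covered (4 px):
    · · · · · · · · · · ·
    · · · · · · · · · · ·
    · · · · # · · · · · ·
    · · · · # · · · · · ·
    · · · · # · · · · · ·
    · · · # · · · · · · ·
    · · · · · · · · · · ·
    · · · · · · · · · · ·
    · · · · · · · · · · ·
    · · · · · · · · · · ·
T3:
  2·area = 28
  edge (8, 13)→(0, 10): d=(-8,-3) top-left  bias=+0
  edge (0, 10)→(4, 8): d=(4,-2) top-left  bias=+0
  edge (4, 8)→(8, 13): d=(4,5) right/bottom  bias=-1
    (1,4)@(3, 9): e=[17,2,9] → #
    (2,4)@(5, 9): e=[23,6,-1] → ·
    (1,5)@(3, 11): e=[1,10,17] → #
    (2,5)@(5, 11): e=[7,14,7] → #
    (3,5)@(7, 11): e=[13,18,-3] → ·
    (1,6)@(3, 13): e=[-15,18,25] → ·
    (2,6)@(5, 13): e=[-9,22,15] → ·
  covered (3 px):
    · · · · · · · · · · ·
    · · · · · · · · · · ·
    · · · · · · · · · · ·
    · · · · · · · · · · ·
    · # · · · · · · · · ·
    · # # · · · · · · · ·
    · · · · · · · · · · ·
    · · · · · · · · · · ·
    · · · · · · · · · · ·
    · · · · · · · · · · ·
T4:
  2·area = 92  (B↔C swapped to make it positive)
  edge (4, 12)→(0, 2): d=(-4,-10) top-left  bias=+0
  edge (0, 2)→(10, 4): d=(10,2) right/bottom  bias=-1
  edge (10, 4)→(4, 12): d=(-6,8) right/bottom  bias=-1
    (0,1)@(1, 3): e=[6,8,78] → #
    (1,1)@(3, 3): e=[26,4,62] → #
    (2,1)@(5, 3): e=[46,0,46] → ·  [on edge]
    (0,2)@(1, 5): e=[-2,28,66] → ·
    (1,2)@(3, 5): e=[18,24,50] → #
    (2,2)@(5, 5): e=[38,20,34] → #
    (3,2)@(7, 5): e=[58,16,18] → #
    (4,2)@(9, 5): e=[78,12,2] → #
    (5,2)@(11, 5): e=[98,8,-14] → ·
    (7,2)@(15, 5): e=[138,0,-46] → ·  [on edge]
    (1,3)@(3, 7): e=[10,44,38] → #
    (4,3)@(9, 7): e=[70,32,-10] → ·
  covered (11 px):
    · · · · · · · · · · ·
    # # · · · · · · · · ·
    · # # # # · · · · · ·
    · # # # · · · · · · ·
    · # # · · · · · · · ·
    · · · · · · · · · · ·
    · · · · · · · · · · ·
    · · · · · · · · · · ·
    · · · · · · · · · · ·
    · · · · · · · · · · ·

Final: "outside"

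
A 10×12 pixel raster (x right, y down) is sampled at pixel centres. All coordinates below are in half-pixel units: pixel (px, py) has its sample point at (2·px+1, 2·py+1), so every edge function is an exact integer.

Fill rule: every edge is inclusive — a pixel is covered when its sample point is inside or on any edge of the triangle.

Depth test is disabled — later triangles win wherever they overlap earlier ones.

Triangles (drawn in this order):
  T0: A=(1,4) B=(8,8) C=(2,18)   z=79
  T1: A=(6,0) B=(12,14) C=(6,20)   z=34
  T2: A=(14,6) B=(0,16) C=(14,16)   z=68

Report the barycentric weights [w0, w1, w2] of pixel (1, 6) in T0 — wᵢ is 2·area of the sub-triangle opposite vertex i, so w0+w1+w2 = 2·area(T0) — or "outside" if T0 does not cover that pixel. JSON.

T0:
  2·area = 94
  edge (1, 4)→(8, 8): d=(7,4) inclusive
  edge (8, 8)→(2, 18): d=(-6,10) inclusive
  edge (2, 18)→(1, 4): d=(-1,-14) inclusive
    (5,1)@(11, 3): e=[-47,0,141] → ·  [on edge]
    (1,3)@(3, 7): e=[13,56,25] → █
    (2,3)@(5, 7): e=[5,36,53] → █
    (3,3)@(7, 7): e=[-3,16,81] → ·
    (1,4)@(3, 9): e=[27,44,23] → █
    (3,4)@(7, 9): e=[11,4,79] → █
    (4,4)@(9, 9): e=[3,-16,107] → ·
    (1,5)@(3, 11): e=[41,32,21] → █
    (3,5)@(7, 11): e=[25,-8,77] → ·
    (1,6)@(3, 13): e=[55,20,19] → █
    (2,6)@(5, 13): e=[47,0,47] → █  [on edge]
    (3,6)@(7, 13): e=[39,-20,75] → ·
  covered (10 px):
    · · · · · · · · · ·
    · · · · · · · · · ·
    · · · · · · · · · ·
    · █ █ · · · · · · ·
    · █ █ █ · · · · · ·
    · █ █ · · · · · · ·
    · █ █ · · · · · · ·
    · █ · · · · · · · ·
    · · · · · · · · · ·
    · · · · · · · · · ·
    · · · · · · · · · ·
    · · · · · · · · · ·
T1:
  2·area = 120
  edge (6, 0)→(12, 14): d=(6,14) inclusive
  edge (12, 14)→(6, 20): d=(-6,6) inclusive
  edge (6, 20)→(6, 0): d=(0,-20) inclusive
    (3,1)@(7, 3): e=[4,96,20] → █
    (4,1)@(9, 3): e=[-24,84,60] → ·
    (3,2)@(7, 5): e=[16,84,20] → █
    (4,2)@(9, 5): e=[-12,72,60] → ·
    (3,3)@(7, 7): e=[28,72,20] → █
    (4,3)@(9, 7): e=[0,60,60] → █  [on edge]
    (5,3)@(11, 7): e=[-28,48,100] → ·
    (9,3)@(19, 7): e=[-140,0,260] → ·  [on edge]
    (3,4)@(7, 9): e=[40,60,20] → █
    (5,4)@(11, 9): e=[-16,36,100] → ·
    (8,4)@(17, 9): e=[-100,0,220] → ·  [on edge]
    (3,5)@(7, 11): e=[52,48,20] → █
    (7,5)@(15, 11): e=[-60,0,180] → ·  [on edge]
    (6,6)@(13, 13): e=[-20,0,140] → ·  [on edge]
    (5,7)@(11, 15): e=[20,0,100] → █  [on edge]
    (4,8)@(9, 17): e=[60,0,60] → █  [on edge]
    (3,9)@(7, 19): e=[100,0,20] → █  [on edge]
    (2,10)@(5, 21): e=[140,0,-20] → ·  [on edge]
    (7,10)@(15, 21): e=[0,-60,180] → ·  [on edge]
    (1,11)@(3, 23): e=[180,0,-60] → ·  [on edge]
  covered (17 px):
    · · · · · · · · · ·
    · · · █ · · · · · ·
    · · · █ · · · · · ·
    · · · █ █ · · · · ·
    · · · █ █ · · · · ·
    · · · █ █ · · · · ·
    · · · █ █ █ · · · ·
    · · · █ █ █ · · · ·
    · · · █ █ · · · · ·
    · · · █ · · · · · ·
    · · · · · · · · · ·
    · · · · · · · · · ·
T2:
  2·area = 140  (B↔C swapped to make it positive)
  edge (14, 6)→(14, 16): d=(0,10) inclusive
  edge (14, 16)→(0, 16): d=(-14,0) inclusive
  edge (0, 16)→(14, 6): d=(14,-10) inclusive
    (6,3)@(13, 7): e=[10,126,4] → █
    (7,3)@(15, 7): e=[-10,126,24] → ·
    (5,4)@(11, 9): e=[30,98,12] → █
    (7,4)@(15, 9): e=[-10,98,52] → ·
    (3,5)@(7, 11): e=[70,70,0] → █  [on edge]
    (4,5)@(9, 11): e=[50,70,20] → █
    (7,5)@(15, 11): e=[-10,70,80] → ·
    (2,6)@(5, 13): e=[90,42,8] → █
    (7,6)@(15, 13): e=[-10,42,108] → ·
    (1,7)@(3, 15): e=[110,14,16] → █
    (7,7)@(15, 15): e=[-10,14,136] → ·
    (1,8)@(3, 17): e=[110,-14,44] → ·
  covered (18 px):
    · · · · · · · · · ·
    · · · · · · · · · ·
    · · · · · · · · · ·
    · · · · · · █ · · ·
    · · · · · █ █ · · ·
    · · · █ █ █ █ · · ·
    · · █ █ █ █ █ · · ·
    · █ █ █ █ █ █ · · ·
    · · · · · · · · · ·
    · · · · · · · · · ·
    · · · · · · · · · ·
    · · · · · · · · · ·

Final: [20,19,55]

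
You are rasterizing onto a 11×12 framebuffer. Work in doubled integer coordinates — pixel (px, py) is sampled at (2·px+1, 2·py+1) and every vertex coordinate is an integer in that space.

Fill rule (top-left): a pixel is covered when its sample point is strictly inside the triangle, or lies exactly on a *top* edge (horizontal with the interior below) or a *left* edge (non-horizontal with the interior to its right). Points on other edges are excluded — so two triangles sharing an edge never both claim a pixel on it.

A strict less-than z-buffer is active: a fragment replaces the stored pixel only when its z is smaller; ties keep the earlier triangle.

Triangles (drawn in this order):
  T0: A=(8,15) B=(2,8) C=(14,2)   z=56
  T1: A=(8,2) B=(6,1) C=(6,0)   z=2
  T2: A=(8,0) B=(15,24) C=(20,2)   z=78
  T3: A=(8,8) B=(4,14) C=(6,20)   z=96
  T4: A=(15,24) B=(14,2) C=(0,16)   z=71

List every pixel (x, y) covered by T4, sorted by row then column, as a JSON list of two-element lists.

T0:
  2·area = 120
  edge (8, 15)→(2, 8): d=(-6,-7) top-left  bias=+0
  edge (2, 8)→(14, 2): d=(12,-6) top-left  bias=+0
  edge (14, 2)→(8, 15): d=(-6,13) right/bottom  bias=-1
    (6,1)@(13, 3): e=[107,6,7] → X
    (7,1)@(15, 3): e=[121,18,-19] → .
    (4,2)@(9, 5): e=[67,6,47] → X
    (5,2)@(11, 5): e=[81,18,21] → X
    (6,2)@(13, 5): e=[95,30,-5] → .
    (2,3)@(5, 7): e=[27,6,87] → X
    (3,3)@(7, 7): e=[41,18,61] → X
    (6,3)@(13, 7): e=[83,54,-17] → .
    (1,4)@(3, 9): e=[1,18,101] → X
    (5,4)@(11, 9): e=[57,66,-3] → .
    (1,5)@(3, 11): e=[-11,42,89] → .
    (2,5)@(5, 11): e=[3,54,63] → X
  covered (15 px):
    . . . . . . . . . . .
    . . . . . . X . . . .
    . . . . X X . . . . .
    . . X X X X . . . . .
    . X X X X . . . . . .
    . . X X X . . . . . .
    . . . X . . . . . . .
    . . . . . . . . . . .
    . . . . . . . . . . .
    . . . . . . . . . . .
    . . . . . . . . . . .
    . . . . . . . . . . .
T1:
  2·area = 2
  edge (8, 2)→(6, 1): d=(-2,-1) top-left  bias=+0
  edge (6, 1)→(6, 0): d=(0,-1) top-left  bias=+0
  edge (6, 0)→(8, 2): d=(2,2) right/bottom  bias=-1
    (3,0)@(7, 1): e=[1,1,0] → .  [on edge]
    (4,1)@(9, 3): e=[-1,3,0] → .  [on edge]
    (5,2)@(11, 5): e=[-3,5,0] → .  [on edge]
    (6,3)@(13, 7): e=[-5,7,0] → .  [on edge]
    (7,4)@(15, 9): e=[-7,9,0] → .  [on edge]
    (8,5)@(17, 11): e=[-9,11,0] → .  [on edge]
    (9,6)@(19, 13): e=[-11,13,0] → .  [on edge]
    (10,7)@(21, 15): e=[-13,15,0] → .  [on edge]
  covered (0 px):
    . . . . . . . . . . .
    . . . . . . . . . . .
    . . . . . . . . . . .
    . . . . . . . . . . .
    . . . . . . . . . . .
    . . . . . . . . . . .
    . . . . . . . . . . .
    . . . . . . . . . . .
    . . . . . . . . . . .
    . . . . . . . . . . .
    . . . . . . . . . . .
    . . . . . . . . . . .
T2:
  2·area = 274  (B↔C swapped to make it positive)
  edge (8, 0)→(20, 2): d=(12,2) right/bottom  bias=-1
  edge (20, 2)→(15, 24): d=(-5,22) right/bottom  bias=-1
  edge (15, 24)→(8, 0): d=(-7,-24) top-left  bias=+0
    (4,0)@(9, 1): e=[10,247,17] → X
    (5,0)@(11, 1): e=[6,203,65] → X
    (6,0)@(13, 1): e=[2,159,113] → X
    (7,0)@(15, 1): e=[-2,115,161] → .
    (4,1)@(9, 3): e=[34,237,3] → X
    (7,1)@(15, 3): e=[22,105,147] → X
    (8,1)@(17, 3): e=[18,61,195] → X
    (9,1)@(19, 3): e=[14,17,243] → X
    (10,1)@(21, 3): e=[10,-27,291] → .
    (4,2)@(9, 5): e=[58,227,-11] → .
    (5,2)@(11, 5): e=[54,183,37] → X
    (10,2)@(21, 5): e=[34,-37,277] → .
  covered (36 px):
    . . . . X X X . . . .
    . . . . X X X X X X .
    . . . . . X X X X X .
    . . . . . X X X X . .
    . . . . . X X X X . .
    . . . . . . X X X . .
    . . . . . . X X X . .
    . . . . . . X X X . .
    . . . . . . X X . . .
    . . . . . . . X . . .
    . . . . . . . X . . .
    . . . . . . . X . . .
T3:
  2·area = 36  (B↔C swapped to make it positive)
  edge (8, 8)→(6, 20): d=(-2,12) right/bottom  bias=-1
  edge (6, 20)→(4, 14): d=(-2,-6) top-left  bias=+0
  edge (4, 14)→(8, 8): d=(4,-6) top-left  bias=+0
    (0,2)@(1, 5): e=[90,0,-54] → .  [on edge]
    (1,5)@(3, 11): e=[54,0,-18] → .  [on edge]
    (3,5)@(7, 11): e=[6,24,6] → X
    (4,5)@(9, 11): e=[-18,36,18] → .
    (2,6)@(5, 13): e=[26,8,2] → X
    (4,6)@(9, 13): e=[-22,32,26] → .
    (2,7)@(5, 15): e=[22,4,10] → X
    (3,7)@(7, 15): e=[-2,16,22] → .
    (2,8)@(5, 17): e=[18,0,18] → X  [on edge]
    (3,8)@(7, 17): e=[-6,12,30] → .
    (2,9)@(5, 19): e=[14,-4,26] → .
    (3,11)@(7, 23): e=[-18,0,54] → .  [on edge]
  covered (5 px):
    . . . . . . . . . . .
    . . . . . . . . . . .
    . . . . . . . . . . .
    . . . . . . . . . . .
    . . . . . . . . . . .
    . . . X . . . . . . .
    . . X X . . . . . . .
    . . X . . . . . . . .
    . . X . . . . . . . .
    . . . . . . . . . . .
    . . . . . . . . . . .
    . . . . . . . . . . .
T4:
  2·area = 322  (B↔C swapped to make it positive)
  edge (15, 24)→(0, 16): d=(-15,-8) top-left  bias=+0
  edge (0, 16)→(14, 2): d=(14,-14) top-left  bias=+0
  edge (14, 2)→(15, 24): d=(1,22) right/bottom  bias=-1
    (7,0)@(15, 1): e=[345,0,-23] → .  [on edge]
    (6,1)@(13, 3): e=[299,0,23] → X  [on edge]
    (7,1)@(15, 3): e=[315,28,-21] → .
    (5,2)@(11, 5): e=[253,0,69] → X  [on edge]
    (7,2)@(15, 5): e=[285,56,-19] → .
    (4,3)@(9, 7): e=[207,0,115] → X  [on edge]
    (7,3)@(15, 7): e=[255,84,-17] → .
    (3,4)@(7, 9): e=[161,0,161] → X  [on edge]
    (7,4)@(15, 9): e=[225,112,-15] → .
    (2,5)@(5, 11): e=[115,0,207] → X  [on edge]
    (7,5)@(15, 11): e=[195,140,-13] → .
    (1,6)@(3, 13): e=[69,0,253] → X  [on edge]
    (0,7)@(1, 15): e=[23,0,299] → X  [on edge]
  covered (40 px):
    . . . . . . . . . . .
    . . . . . . X . . . .
    . . . . . X X . . . .
    . . . . X X X . . . .
    . . . X X X X . . . .
    . . X X X X X . . . .
    . X X X X X X . . . .
    X X X X X X X . . . .
    . X X X X X X . . . .
    . . . X X X X . . . .
    . . . . . X X . . . .
    . . . . . . . . . . .

Result: [[6,1],[5,2],[6,2],[4,3],[5,3],[6,3],[3,4],[4,4],[5,4],[6,4],[2,5],[3,5],[4,5],[5,5],[6,5],[1,6],[2,6],[3,6],[4,6],[5,6],[6,6],[0,7],[1,7],[2,7],[3,7],[4,7],[5,7],[6,7],[1,8],[2,8],[3,8],[4,8],[5,8],[6,8],[3,9],[4,9],[5,9],[6,9],[5,10],[6,10]]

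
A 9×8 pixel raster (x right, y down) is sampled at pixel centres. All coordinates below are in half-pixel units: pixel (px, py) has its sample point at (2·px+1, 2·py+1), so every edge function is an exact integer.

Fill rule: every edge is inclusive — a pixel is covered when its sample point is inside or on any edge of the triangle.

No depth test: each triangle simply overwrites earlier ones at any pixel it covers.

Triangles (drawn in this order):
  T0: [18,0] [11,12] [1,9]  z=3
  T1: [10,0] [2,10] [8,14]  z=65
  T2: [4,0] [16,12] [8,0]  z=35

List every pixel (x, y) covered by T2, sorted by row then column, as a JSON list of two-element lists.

T0:
  2·area = 141
  edge (18, 0)→(11, 12): d=(-7,12) inclusive
  edge (11, 12)→(1, 9): d=(-10,-3) inclusive
  edge (1, 9)→(18, 0): d=(17,-9) inclusive
    (8,0)@(17, 1): e=[5,128,8] → #
    (6,1)@(13, 3): e=[39,96,6] → #
    (7,1)@(15, 3): e=[15,102,24] → #
    (8,1)@(17, 3): e=[-9,108,42] → ·
    (4,2)@(9, 5): e=[73,64,4] → #
    (5,2)@(11, 5): e=[49,70,22] → #
    (8,2)@(17, 5): e=[-23,88,76] → ·
    (2,3)@(5, 7): e=[107,32,2] → #
    (3,3)@(7, 7): e=[83,38,20] → #
    (7,3)@(15, 7): e=[-13,62,92] → ·
    (0,4)@(1, 9): e=[141,0,0] → #  [on edge]
    (1,4)@(3, 9): e=[117,6,18] → #
  covered (20 px):
    · · · · · · · · #
    · · · · · · # # ·
    · · · · # # # # ·
    · · # # # # # · ·
    # # # # # # · · ·
    · · · · # # · · ·
    · · · · · · · · ·
    · · · · · · · · ·
T1:
  2·area = 92  (B↔C swapped to make it positive)
  edge (10, 0)→(8, 14): d=(-2,14) inclusive
  edge (8, 14)→(2, 10): d=(-6,-4) inclusive
  edge (2, 10)→(10, 0): d=(8,-10) inclusive
    (4,1)@(9, 3): e=[8,70,14] → #
    (5,1)@(11, 3): e=[-20,78,34] → ·
    (3,2)@(7, 5): e=[32,50,10] → #
    (5,2)@(11, 5): e=[-24,66,50] → ·
    (2,3)@(5, 7): e=[56,30,6] → #
    (4,3)@(9, 7): e=[0,46,46] → #  [on edge]
    (5,3)@(11, 7): e=[-28,54,66] → ·
    (1,4)@(3, 9): e=[80,10,2] → #
    (4,4)@(9, 9): e=[-4,34,62] → ·
    (1,5)@(3, 11): e=[76,-2,18] → ·
    (2,5)@(5, 11): e=[48,6,38] → #
    (4,5)@(9, 11): e=[-8,22,78] → ·
  covered (12 px):
    · · · · · · · · ·
    · · · · # · · · ·
    · · · # # · · · ·
    · · # # # · · · ·
    · # # # · · · · ·
    · · # # · · · · ·
    · · · # · · · · ·
    · · · · · · · · ·
T2:
  2·area = 48  (B↔C swapped to make it positive)
  edge (4, 0)→(8, 0): d=(4,0) inclusive
  edge (8, 0)→(16, 12): d=(8,12) inclusive
  edge (16, 12)→(4, 0): d=(-12,-12) inclusive
    (2,0)@(5, 1): e=[4,44,0] → #  [on edge]
    (3,0)@(7, 1): e=[4,20,24] → #
    (4,0)@(9, 1): e=[4,-4,48] → ·
    (2,1)@(5, 3): e=[12,60,-24] → ·
    (3,1)@(7, 3): e=[12,36,0] → #  [on edge]
    (4,1)@(9, 3): e=[12,12,24] → #
    (5,1)@(11, 3): e=[12,-12,48] → ·
    (3,2)@(7, 5): e=[20,52,-24] → ·
    (4,2)@(9, 5): e=[20,28,0] → #  [on edge]
    (5,2)@(11, 5): e=[20,4,24] → #
    (6,2)@(13, 5): e=[20,-20,48] → ·
    (4,3)@(9, 7): e=[28,44,-24] → ·
    (5,3)@(11, 7): e=[28,20,0] → #  [on edge]
    (6,4)@(13, 9): e=[36,12,0] → #  [on edge]
    (7,5)@(15, 11): e=[44,4,0] → #  [on edge]
    (8,6)@(17, 13): e=[52,-4,0] → ·  [on edge]
  covered (9 px):
    · · # # · · · · ·
    · · · # # · · · ·
    · · · · # # · · ·
    · · · · · # · · ·
    · · · · · · # · ·
    · · · · · · · # ·
    · · · · · · · · ·
    · · · · · · · · ·

Result: [[2,0],[3,0],[3,1],[4,1],[4,2],[5,2],[5,3],[6,4],[7,5]]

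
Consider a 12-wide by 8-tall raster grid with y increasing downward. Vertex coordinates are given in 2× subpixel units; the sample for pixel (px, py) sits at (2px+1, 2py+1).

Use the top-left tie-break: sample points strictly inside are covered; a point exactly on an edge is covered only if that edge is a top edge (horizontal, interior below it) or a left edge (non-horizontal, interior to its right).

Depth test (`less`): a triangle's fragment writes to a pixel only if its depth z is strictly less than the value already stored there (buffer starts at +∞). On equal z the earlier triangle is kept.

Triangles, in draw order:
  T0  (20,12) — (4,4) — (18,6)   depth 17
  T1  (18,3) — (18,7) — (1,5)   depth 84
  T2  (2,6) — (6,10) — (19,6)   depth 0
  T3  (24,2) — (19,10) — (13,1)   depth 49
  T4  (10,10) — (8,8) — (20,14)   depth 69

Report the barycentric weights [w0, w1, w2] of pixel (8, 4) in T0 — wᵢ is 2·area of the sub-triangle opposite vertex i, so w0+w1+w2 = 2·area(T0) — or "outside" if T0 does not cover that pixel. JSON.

T0:
  2·area = 80
  edge (20, 12)→(4, 4): d=(-16,-8) top-left  bias=+0
  edge (4, 4)→(18, 6): d=(14,2) right/bottom  bias=-1
  edge (18, 6)→(20, 12): d=(2,6) right/bottom  bias=-1
    (8,1)@(17, 3): e=[120,-40,0] → ·  [on edge]
    (3,2)@(7, 5): e=[8,8,64] → █
    (4,2)@(9, 5): e=[24,4,52] → █
    (5,2)@(11, 5): e=[40,0,40] → ·  [on edge]
    (3,3)@(7, 7): e=[-24,36,68] → ·
    (4,3)@(9, 7): e=[-8,32,56] → ·
    (5,3)@(11, 7): e=[8,28,44] → █
    (6,3)@(13, 7): e=[24,24,32] → █
    (7,3)@(15, 7): e=[40,20,20] → █
    (8,3)@(17, 7): e=[56,16,8] → █
    (9,3)@(19, 7): e=[72,12,-4] → ·
    (5,4)@(11, 9): e=[-24,56,48] → ·
    (9,4)@(19, 9): e=[40,40,0] → ·  [on edge]
    (10,7)@(21, 15): e=[-40,120,0] → ·  [on edge]
  covered (9 px):
    · · · · · · · · · · · ·
    · · · · · · · · · · · ·
    · · · █ █ · · · · · · ·
    · · · · · █ █ █ █ · · ·
    · · · · · · · █ █ · · ·
    · · · · · · · · · █ · ·
    · · · · · · · · · · · ·
    · · · · · · · · · · · ·
T1:
  2·area = 68
  edge (18, 3)→(18, 7): d=(0,4) right/bottom  bias=-1
  edge (18, 7)→(1, 5): d=(-17,-2) top-left  bias=+0
  edge (1, 5)→(18, 3): d=(17,-2) top-left  bias=+0
    (0,2)@(1, 5): e=[68,0,0] → █  [on edge]
    (1,2)@(3, 5): e=[60,4,4] → █
    (2,2)@(5, 5): e=[52,8,8] → █
    (3,2)@(7, 5): e=[44,12,12] → █
    (4,2)@(9, 5): e=[36,16,16] → █
    (5,2)@(11, 5): e=[28,20,20] → █
    (6,2)@(13, 5): e=[20,24,24] → █
    (7,2)@(15, 5): e=[12,28,28] → █
    (8,2)@(17, 5): e=[4,32,32] → █
    (9,2)@(19, 5): e=[-4,36,36] → ·
    (0,3)@(1, 7): e=[68,-34,34] → ·
    (1,3)@(3, 7): e=[60,-30,38] → ·
  covered (9 px):
    · · · · · · · · · · · ·
    · · · · · · · · · · · ·
    █ █ █ █ █ █ █ █ █ · · ·
    · · · · · · · · · · · ·
    · · · · · · · · · · · ·
    · · · · · · · · · · · ·
    · · · · · · · · · · · ·
    · · · · · · · · · · · ·
T2:
  2·area = 68  (B↔C swapped to make it positive)
  edge (2, 6)→(19, 6): d=(17,0) top-left  bias=+0
  edge (19, 6)→(6, 10): d=(-13,4) right/bottom  bias=-1
  edge (6, 10)→(2, 6): d=(-4,-4) top-left  bias=+0
    (0,2)@(1, 5): e=[-17,85,0] → ·  [on edge]
    (1,3)@(3, 7): e=[17,51,0] → █  [on edge]
    (2,3)@(5, 7): e=[17,43,8] → █
    (3,3)@(7, 7): e=[17,35,16] → █
    (4,3)@(9, 7): e=[17,27,24] → █
    (5,3)@(11, 7): e=[17,19,32] → █
    (6,3)@(13, 7): e=[17,11,40] → █
    (7,3)@(15, 7): e=[17,3,48] → █
    (8,3)@(17, 7): e=[17,-5,56] → ·
    (1,4)@(3, 9): e=[51,25,-8] → ·
    (2,4)@(5, 9): e=[51,17,0] → █  [on edge]
    (5,4)@(11, 9): e=[51,-7,24] → ·
    (3,5)@(7, 11): e=[85,-17,0] → ·  [on edge]
    (4,6)@(9, 13): e=[119,-51,0] → ·  [on edge]
    (5,7)@(11, 15): e=[153,-85,0] → ·  [on edge]
  covered (10 px):
    · · · · · · · · · · · ·
    · · · · · · · · · · · ·
    · · · · · · · · · · · ·
    · █ █ █ █ █ █ █ · · · ·
    · · █ █ █ · · · · · · ·
    · · · · · · · · · · · ·
    · · · · · · · · · · · ·
    · · · · · · · · · · · ·
T3:
  2·area = 93
  edge (24, 2)→(19, 10): d=(-5,8) right/bottom  bias=-1
  edge (19, 10)→(13, 1): d=(-6,-9) top-left  bias=+0
  edge (13, 1)→(24, 2): d=(11,1) right/bottom  bias=-1
    (6,0)@(13, 1): e=[93,0,0] → ·  [on edge]
    (7,1)@(15, 3): e=[67,6,20] → █
    (8,1)@(17, 3): e=[51,24,18] → █
    (9,1)@(19, 3): e=[35,42,16] → █
    (10,1)@(21, 3): e=[19,60,14] → █
    (11,1)@(23, 3): e=[3,78,12] → █
    (7,2)@(15, 5): e=[57,-6,42] → ·
    (8,2)@(17, 5): e=[41,12,40] → █
    (11,2)@(23, 5): e=[-7,66,34] → ·
    (8,3)@(17, 7): e=[31,0,62] → █  [on edge]
    (10,3)@(21, 7): e=[-1,36,58] → ·
    (8,4)@(17, 9): e=[21,-12,84] → ·
    (10,6)@(21, 13): e=[-31,0,124] → ·  [on edge]
  covered (11 px):
    · · · · · · · · · · · ·
    · · · · · · · █ █ █ █ █
    · · · · · · · · █ █ █ ·
    · · · · · · · · █ █ · ·
    · · · · · · · · · █ · ·
    · · · · · · · · · · · ·
    · · · · · · · · · · · ·
    · · · · · · · · · · · ·
T4:
  2·area = 12
  edge (10, 10)→(8, 8): d=(-2,-2) top-left  bias=+0
  edge (8, 8)→(20, 14): d=(12,6) right/bottom  bias=-1
  edge (20, 14)→(10, 10): d=(-10,-4) top-left  bias=+0
    (0,0)@(1, 1): e=[0,-42,54] → ·  [on edge]
    (1,1)@(3, 3): e=[0,-30,42] → ·  [on edge]
    (2,2)@(5, 5): e=[0,-18,30] → ·  [on edge]
    (3,3)@(7, 7): e=[0,-6,18] → ·  [on edge]
    (4,4)@(9, 9): e=[0,6,6] → █  [on edge]
    (5,4)@(11, 9): e=[4,-6,14] → ·
    (4,5)@(9, 11): e=[-4,30,-14] → ·
    (5,5)@(11, 11): e=[0,18,-6] → ·  [on edge]
    (6,5)@(13, 11): e=[4,6,2] → █
    (7,5)@(15, 11): e=[8,-6,10] → ·
    (6,6)@(13, 13): e=[0,30,-18] → ·  [on edge]
    (7,7)@(15, 15): e=[0,42,-30] → ·  [on edge]
  covered (2 px):
    · · · · · · · · · · · ·
    · · · · · · · · · · · ·
    · · · · · · · · · · · ·
    · · · · · · · · · · · ·
    · · · · █ · · · · · · ·
    · · · · · · █ · · · · ·
    · · · · · · · · · · · ·
    · · · · · · · · · · · ·

Answer: [44,12,24]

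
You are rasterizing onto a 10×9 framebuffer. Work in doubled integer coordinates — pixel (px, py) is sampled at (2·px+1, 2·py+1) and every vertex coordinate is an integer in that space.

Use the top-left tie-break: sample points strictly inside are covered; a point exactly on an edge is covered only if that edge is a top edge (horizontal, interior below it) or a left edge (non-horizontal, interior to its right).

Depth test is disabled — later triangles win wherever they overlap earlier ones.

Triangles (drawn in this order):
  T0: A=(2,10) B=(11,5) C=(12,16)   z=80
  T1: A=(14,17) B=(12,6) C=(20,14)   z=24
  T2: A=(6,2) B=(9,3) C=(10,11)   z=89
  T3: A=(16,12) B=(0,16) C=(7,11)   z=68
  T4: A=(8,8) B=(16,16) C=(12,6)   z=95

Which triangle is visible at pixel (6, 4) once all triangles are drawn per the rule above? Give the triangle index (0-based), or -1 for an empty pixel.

T0:
  2·area = 104
  edge (2, 10)→(11, 5): d=(9,-5) top-left  bias=+0
  edge (11, 5)→(12, 16): d=(1,11) right/bottom  bias=-1
  edge (12, 16)→(2, 10): d=(-10,-6) top-left  bias=+0
    (5,2)@(11, 5): e=[0,0,104] → ·  [on edge]
    (4,3)@(9, 7): e=[8,24,72] → #
    (5,3)@(11, 7): e=[18,2,84] → #
    (6,3)@(13, 7): e=[28,-20,96] → ·
    (2,4)@(5, 9): e=[6,70,28] → #
    (3,4)@(7, 9): e=[16,48,40] → #
    (6,4)@(13, 9): e=[46,-18,76] → ·
    (2,5)@(5, 11): e=[24,72,8] → #
    (6,5)@(13, 11): e=[64,-16,56] → ·
    (2,6)@(5, 13): e=[42,74,-12] → ·
    (3,6)@(7, 13): e=[52,52,0] → #  [on edge]
    (6,6)@(13, 13): e=[82,-14,36] → ·
  covered (14 px):
    · · · · · · · · · ·
    · · · · · · · · · ·
    · · · · · · · · · ·
    · · · · # # · · · ·
    · · # # # # · · · ·
    · · # # # # · · · ·
    · · · # # # · · · ·
    · · · · · # · · · ·
    · · · · · · · · · ·
T1:
  2·area = 72
  edge (14, 17)→(12, 6): d=(-2,-11) top-left  bias=+0
  edge (12, 6)→(20, 14): d=(8,8) right/bottom  bias=-1
  edge (20, 14)→(14, 17): d=(-6,3) right/bottom  bias=-1
    (3,0)@(7, 1): e=[-45,0,117] → ·  [on edge]
    (4,1)@(9, 3): e=[-27,0,99] → ·  [on edge]
    (5,2)@(11, 5): e=[-9,0,81] → ·  [on edge]
    (6,3)@(13, 7): e=[9,0,63] → ·  [on edge]
    (6,4)@(13, 9): e=[5,16,51] → #
    (7,4)@(15, 9): e=[27,0,45] → ·  [on edge]
    (6,5)@(13, 11): e=[1,32,39] → #
    (7,5)@(15, 11): e=[23,16,33] → #
    (8,5)@(17, 11): e=[45,0,27] → ·  [on edge]
    (6,6)@(13, 13): e=[-3,48,27] → ·
    (7,6)@(15, 13): e=[19,32,21] → #
    (8,6)@(17, 13): e=[41,16,15] → #
    (9,6)@(19, 13): e=[63,0,9] → ·  [on edge]
  covered (7 px):
    · · · · · · · · · ·
    · · · · · · · · · ·
    · · · · · · · · · ·
    · · · · · · · · · ·
    · · · · · · # · · ·
    · · · · · · # # · ·
    · · · · · · · # # ·
    · · · · · · · # # ·
    · · · · · · · · · ·
T2:
  2·area = 23
  edge (6, 2)→(9, 3): d=(3,1) right/bottom  bias=-1
  edge (9, 3)→(10, 11): d=(1,8) right/bottom  bias=-1
  edge (10, 11)→(6, 2): d=(-4,-9) top-left  bias=+0
    (1,0)@(3, 1): e=[0,46,-23] → ·  [on edge]
    (3,1)@(7, 3): e=[2,16,5] → #
    (4,1)@(9, 3): e=[0,0,23] → ·  [on edge]
    (3,2)@(7, 5): e=[8,18,-3] → ·
    (4,2)@(9, 5): e=[6,2,15] → #
    (5,2)@(11, 5): e=[4,-14,33] → ·
    (7,2)@(15, 5): e=[0,-46,69] → ·  [on edge]
    (4,3)@(9, 7): e=[12,4,7] → #
    (5,3)@(11, 7): e=[10,-12,25] → ·
    (4,4)@(9, 9): e=[18,6,-1] → ·
  covered (3 px):
    · · · · · · · · · ·
    · · · # · · · · · ·
    · · · · # · · · · ·
    · · · · # · · · · ·
    · · · · · · · · · ·
    · · · · · · · · · ·
    · · · · · · · · · ·
    · · · · · · · · · ·
    · · · · · · · · · ·
T3:
  2·area = 52
  edge (16, 12)→(0, 16): d=(-16,4) right/bottom  bias=-1
  edge (0, 16)→(7, 11): d=(7,-5) top-left  bias=+0
  edge (7, 11)→(16, 12): d=(9,1) right/bottom  bias=-1
    (3,5)@(7, 11): e=[52,0,0] → ·  [on edge]
    (2,6)@(5, 13): e=[28,4,20] → #
    (3,6)@(7, 13): e=[20,14,18] → #
    (4,6)@(9, 13): e=[12,24,16] → #
    (5,6)@(11, 13): e=[4,34,14] → #
    (6,6)@(13, 13): e=[-4,44,12] → ·
    (1,7)@(3, 15): e=[4,8,40] → #
    (2,7)@(5, 15): e=[-4,18,38] → ·
    (3,7)@(7, 15): e=[-12,28,36] → ·
    (4,7)@(9, 15): e=[-20,38,34] → ·
    (5,7)@(11, 15): e=[-28,48,32] → ·
    (1,8)@(3, 17): e=[-28,22,58] → ·
  covered (5 px):
    · · · · · · · · · ·
    · · · · · · · · · ·
    · · · · · · · · · ·
    · · · · · · · · · ·
    · · · · · · · · · ·
    · · · · · · · · · ·
    · · # # # # · · · ·
    · # · · · · · · · ·
    · · · · · · · · · ·
T4:
  2·area = 48  (B↔C swapped to make it positive)
  edge (8, 8)→(12, 6): d=(4,-2) top-left  bias=+0
  edge (12, 6)→(16, 16): d=(4,10) right/bottom  bias=-1
  edge (16, 16)→(8, 8): d=(-8,-8) top-left  bias=+0
    (0,0)@(1, 1): e=[-42,90,0] → ·  [on edge]
    (1,1)@(3, 3): e=[-30,78,0] → ·  [on edge]
    (2,2)@(5, 5): e=[-18,66,0] → ·  [on edge]
    (3,3)@(7, 7): e=[-6,54,0] → ·  [on edge]
    (5,3)@(11, 7): e=[2,14,32] → #
    (6,3)@(13, 7): e=[6,-6,48] → ·
    (4,4)@(9, 9): e=[6,42,0] → #  [on edge]
    (6,4)@(13, 9): e=[14,2,32] → #
    (7,4)@(15, 9): e=[18,-18,48] → ·
    (4,5)@(9, 11): e=[14,50,-16] → ·
    (5,5)@(11, 11): e=[18,30,0] → #  [on edge]
    (7,5)@(15, 11): e=[26,-10,32] → ·
    (6,6)@(13, 13): e=[30,18,0] → #  [on edge]
    (7,7)@(15, 15): e=[42,6,0] → #  [on edge]
    (8,8)@(17, 17): e=[54,-6,0] → ·  [on edge]
  covered (8 px):
    · · · · · · · · · ·
    · · · · · · · · · ·
    · · · · · · · · · ·
    · · · · · # · · · ·
    · · · · # # # · · ·
    · · · · · # # · · ·
    · · · · · · # · · ·
    · · · · · · · # · ·
    · · · · · · · · · ·

Z-buffer (winner per pixel, '.' = empty):
  . . . . . . . . . .
  . . . 2 . . . . . .
  . . . . 2 . . . . .
  . . . . 2 4 . . . .
  . . 0 0 4 4 4 . . .
  . . 0 0 0 4 4 1 . .
  . . 3 3 3 3 4 1 1 .
  . 3 . . . 0 . 4 1 .
  . . . . . . . . . .

Final: 4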